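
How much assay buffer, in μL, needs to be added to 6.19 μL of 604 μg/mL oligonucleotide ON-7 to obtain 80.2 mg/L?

80.2 mg/L = 80.2 μg/mL.
V₂ = C₁V₁/C₂ = 604 × 6.19 / 80.2 = 46.6 μL.
Diluent to add = V₂ − V₁ = 46.6 − 6.19 = 40.4 μL.

40.4 μL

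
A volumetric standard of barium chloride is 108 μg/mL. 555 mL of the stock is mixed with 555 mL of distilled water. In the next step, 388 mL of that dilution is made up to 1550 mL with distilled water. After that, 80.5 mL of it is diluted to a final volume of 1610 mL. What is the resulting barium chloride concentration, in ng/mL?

Overall dilution factor = 2 × 3.995 × 20 = 160.
108 μg/mL / 160 = 0.676 μg/mL = 676 ng/mL.

676 ng/mL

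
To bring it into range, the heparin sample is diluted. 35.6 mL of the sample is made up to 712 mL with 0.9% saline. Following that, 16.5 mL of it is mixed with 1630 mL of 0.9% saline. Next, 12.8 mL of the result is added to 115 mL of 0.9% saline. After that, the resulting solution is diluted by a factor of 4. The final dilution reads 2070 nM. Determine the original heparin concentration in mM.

Overall dilution factor = 20 × 99.79 × 9.984 × 4 = 7.97 × 10⁴.
Original = 2070 nM × 7.97 × 10⁴ = 1.65 × 10⁸ nM = 165 mM.

165 mM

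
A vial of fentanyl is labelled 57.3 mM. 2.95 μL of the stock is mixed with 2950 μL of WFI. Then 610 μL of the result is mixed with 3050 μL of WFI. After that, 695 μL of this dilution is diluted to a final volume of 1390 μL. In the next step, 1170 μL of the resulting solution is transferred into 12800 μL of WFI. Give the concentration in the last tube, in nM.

400 nM

Overall dilution factor = 1001 × 6 × 2 × 11.94 = 1.43 × 10⁵.
57.3 mM / 1.43 × 10⁵ = 4.00 × 10⁻⁴ mM = 400 nM.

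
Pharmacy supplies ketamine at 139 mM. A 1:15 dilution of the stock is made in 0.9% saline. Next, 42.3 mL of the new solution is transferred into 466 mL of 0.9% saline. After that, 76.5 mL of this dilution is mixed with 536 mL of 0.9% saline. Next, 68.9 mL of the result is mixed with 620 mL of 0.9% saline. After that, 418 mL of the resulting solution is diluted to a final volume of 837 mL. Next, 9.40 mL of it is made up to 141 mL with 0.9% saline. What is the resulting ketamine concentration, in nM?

Overall dilution factor = 15 × 12.02 × 8.007 × 9.999 × 2.002 × 15 = 4.33 × 10⁵.
139 mM / 4.33 × 10⁵ = 3.21 × 10⁻⁴ mM = 321 nM.

321 nM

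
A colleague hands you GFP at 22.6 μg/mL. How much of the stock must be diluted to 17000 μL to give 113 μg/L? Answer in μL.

113 μg/L = 0.113 μg/mL.
V₁ = C₂V₂/C₁ = 0.113 × 17000 / 22.6 = 85.0 μL.

85.0 μL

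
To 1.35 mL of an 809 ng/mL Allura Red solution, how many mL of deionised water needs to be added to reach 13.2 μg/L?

13.2 μg/L = 13.2 ng/mL.
V₂ = C₁V₁/C₂ = 809 × 1.35 / 13.2 = 82.7 mL.
Diluent to add = V₂ − V₁ = 82.7 − 1.35 = 81.4 mL.

81.4 mL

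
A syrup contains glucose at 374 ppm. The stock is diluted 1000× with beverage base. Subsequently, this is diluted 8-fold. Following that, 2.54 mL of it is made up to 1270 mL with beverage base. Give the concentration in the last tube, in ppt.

93.5 ppt

Overall dilution factor = 1000 × 8 × 500 = 4.00 × 10⁶.
374 ppm / 4.00 × 10⁶ = 9.35 × 10⁻⁵ ppm = 93.5 ppt.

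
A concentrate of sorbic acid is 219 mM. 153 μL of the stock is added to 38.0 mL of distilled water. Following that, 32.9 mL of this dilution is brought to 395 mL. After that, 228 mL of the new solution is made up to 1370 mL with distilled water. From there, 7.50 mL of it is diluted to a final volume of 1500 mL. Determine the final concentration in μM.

Overall dilution factor = 249.4 × 12.01 × 6.009 × 200 = 3.60 × 10⁶.
219 mM / 3.60 × 10⁶ = 6.09 × 10⁻⁵ mM = 0.0609 μM.

0.0609 μM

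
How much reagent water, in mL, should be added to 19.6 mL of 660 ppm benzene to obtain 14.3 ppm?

885 mL

V₂ = C₁V₁/C₂ = 660 × 19.6 / 14.3 = 905 mL.
Diluent to add = V₂ − V₁ = 905 − 19.6 = 885 mL.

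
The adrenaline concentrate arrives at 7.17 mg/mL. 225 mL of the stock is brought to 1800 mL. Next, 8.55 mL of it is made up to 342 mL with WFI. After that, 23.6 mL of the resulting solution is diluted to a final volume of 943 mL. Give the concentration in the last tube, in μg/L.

Overall dilution factor = 8 × 40 × 39.96 = 1.28 × 10⁴.
7.17 mg/mL / 1.28 × 10⁴ = 5.61 × 10⁻⁴ mg/mL = 561 μg/L.

561 μg/L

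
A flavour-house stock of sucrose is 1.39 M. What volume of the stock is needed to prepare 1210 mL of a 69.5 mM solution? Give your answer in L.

69.5 mM = 0.0695 M.
V₁ = C₂V₂/C₁ = 0.0695 × 1210 / 1.39 = 60.5 mL = 0.0605 L.

0.0605 L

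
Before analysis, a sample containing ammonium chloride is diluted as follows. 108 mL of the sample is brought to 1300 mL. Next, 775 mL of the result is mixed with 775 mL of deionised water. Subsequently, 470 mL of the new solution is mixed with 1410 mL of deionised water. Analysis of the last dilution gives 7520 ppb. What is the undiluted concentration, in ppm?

Overall dilution factor = 12.04 × 2 × 4 = 96.3.
Original = 7520 ppb × 96.3 = 7.24 × 10⁵ ppb = 724 ppm.

724 ppm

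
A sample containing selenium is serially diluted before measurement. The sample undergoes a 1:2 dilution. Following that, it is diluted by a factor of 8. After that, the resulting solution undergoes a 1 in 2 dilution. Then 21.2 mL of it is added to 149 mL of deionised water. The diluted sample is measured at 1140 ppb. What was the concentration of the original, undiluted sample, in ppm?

293 ppm

Overall dilution factor = 2 × 8 × 2 × 8.028 = 257.
Original = 1140 ppb × 257 = 2.93 × 10⁵ ppb = 293 ppm.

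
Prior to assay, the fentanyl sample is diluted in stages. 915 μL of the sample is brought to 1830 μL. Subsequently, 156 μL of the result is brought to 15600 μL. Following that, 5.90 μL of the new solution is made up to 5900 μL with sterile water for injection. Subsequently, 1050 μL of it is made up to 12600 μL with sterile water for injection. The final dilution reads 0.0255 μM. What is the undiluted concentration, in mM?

61.2 mM

Overall dilution factor = 2 × 100 × 1000 × 12 = 2.40 × 10⁶.
Original = 0.0255 μM × 2.40 × 10⁶ = 6.12 × 10⁴ μM = 61.2 mM.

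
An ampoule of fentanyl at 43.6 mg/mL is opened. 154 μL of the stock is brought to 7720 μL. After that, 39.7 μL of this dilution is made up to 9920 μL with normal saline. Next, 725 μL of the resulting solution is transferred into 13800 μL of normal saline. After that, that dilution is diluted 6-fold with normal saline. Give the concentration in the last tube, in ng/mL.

Overall dilution factor = 50.13 × 249.9 × 20.03 × 6 = 1.51 × 10⁶.
43.6 mg/mL / 1.51 × 10⁶ = 2.90 × 10⁻⁵ mg/mL = 29.0 ng/mL.

29.0 ng/mL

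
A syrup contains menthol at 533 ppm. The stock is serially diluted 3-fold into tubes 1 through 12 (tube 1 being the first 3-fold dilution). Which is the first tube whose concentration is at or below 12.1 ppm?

tube 4

Tube n has concentration 533 ppm / 3ⁿ.
Need 3ⁿ ≥ 533 ppm / 12.1 ppm = 44.0, so n ≥ 3.45.
First such tube: n = 4.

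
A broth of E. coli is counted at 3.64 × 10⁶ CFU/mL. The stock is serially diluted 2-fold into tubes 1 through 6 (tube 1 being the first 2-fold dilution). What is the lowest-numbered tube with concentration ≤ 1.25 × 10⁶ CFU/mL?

Tube n has concentration 3.64 × 10⁶ CFU/mL / 2ⁿ.
Need 2ⁿ ≥ 3.64 × 10⁶ CFU/mL / 1.25 × 10⁶ CFU/mL = 2.91, so n ≥ 1.54.
First such tube: n = 2.

tube 2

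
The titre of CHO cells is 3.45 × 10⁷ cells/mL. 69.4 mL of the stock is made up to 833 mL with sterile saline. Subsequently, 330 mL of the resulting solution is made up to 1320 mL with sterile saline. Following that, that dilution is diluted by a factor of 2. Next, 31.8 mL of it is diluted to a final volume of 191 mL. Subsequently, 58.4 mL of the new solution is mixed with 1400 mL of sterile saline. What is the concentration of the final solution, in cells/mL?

2400 cells/mL

Overall dilution factor = 12.00 × 4 × 2 × 6.006 × 24.97 = 1.44 × 10⁴.
3.45 × 10⁷ cells/mL / 1.44 × 10⁴ = 2400 cells/mL.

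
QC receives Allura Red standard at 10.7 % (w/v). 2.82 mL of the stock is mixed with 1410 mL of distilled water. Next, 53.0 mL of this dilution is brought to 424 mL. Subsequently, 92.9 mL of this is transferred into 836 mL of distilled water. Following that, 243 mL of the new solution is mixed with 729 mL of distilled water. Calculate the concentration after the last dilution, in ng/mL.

667 ng/mL

Overall dilution factor = 501 × 8 × 9.999 × 4 = 1.60 × 10⁵.
10.7 % (w/v) / 1.60 × 10⁵ = 6.67 × 10⁻⁵ % (w/v) = 667 ng/mL.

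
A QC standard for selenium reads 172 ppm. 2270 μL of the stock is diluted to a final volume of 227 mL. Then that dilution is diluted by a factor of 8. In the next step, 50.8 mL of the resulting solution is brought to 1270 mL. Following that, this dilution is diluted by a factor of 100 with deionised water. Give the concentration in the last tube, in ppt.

Overall dilution factor = 100 × 8 × 25 × 100 = 2.00 × 10⁶.
172 ppm / 2.00 × 10⁶ = 8.60 × 10⁻⁵ ppm = 86.0 ppt.

86.0 ppt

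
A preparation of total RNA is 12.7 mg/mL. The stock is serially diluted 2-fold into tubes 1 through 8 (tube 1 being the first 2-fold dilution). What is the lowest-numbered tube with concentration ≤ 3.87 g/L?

tube 2

Tube n has concentration 12.7 mg/mL / 2ⁿ.
Need 2ⁿ ≥ 12.7 mg/mL / 3.87 g/L = 3.28, so n ≥ 1.71.
First such tube: n = 2.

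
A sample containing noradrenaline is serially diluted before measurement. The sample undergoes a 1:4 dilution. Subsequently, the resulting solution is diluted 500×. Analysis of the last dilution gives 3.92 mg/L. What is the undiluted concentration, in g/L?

Overall dilution factor = 4 × 500 = 2000.
Original = 3.92 mg/L × 2000 = 7840 mg/L = 7.84 g/L.

7.84 g/L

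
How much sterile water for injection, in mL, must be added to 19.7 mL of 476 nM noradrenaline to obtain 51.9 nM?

161 mL

V₂ = C₁V₁/C₂ = 476 × 19.7 / 51.9 = 181 mL.
Diluent to add = V₂ − V₁ = 181 − 19.7 = 161 mL.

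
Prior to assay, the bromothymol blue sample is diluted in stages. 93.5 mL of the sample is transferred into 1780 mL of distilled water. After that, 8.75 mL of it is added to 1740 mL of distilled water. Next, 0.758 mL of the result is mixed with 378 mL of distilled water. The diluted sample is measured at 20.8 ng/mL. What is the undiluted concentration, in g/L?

Overall dilution factor = 20.04 × 199.9 × 499.7 = 2.00 × 10⁶.
Original = 20.8 ng/mL × 2.00 × 10⁶ = 4.16 × 10⁷ ng/mL = 41.6 g/L.

41.6 g/L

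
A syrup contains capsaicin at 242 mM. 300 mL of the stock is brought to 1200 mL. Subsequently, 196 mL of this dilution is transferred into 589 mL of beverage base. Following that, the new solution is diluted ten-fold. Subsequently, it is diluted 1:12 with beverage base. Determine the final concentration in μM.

126 μM

Overall dilution factor = 4 × 4.005 × 10 × 12 = 1922.
242 mM / 1922 = 0.126 mM = 126 μM.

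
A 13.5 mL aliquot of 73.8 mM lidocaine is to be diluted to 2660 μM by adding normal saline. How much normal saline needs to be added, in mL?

361 mL

2660 μM = 2.66 mM.
V₂ = C₁V₁/C₂ = 73.8 × 13.5 / 2.66 = 375 mL.
Diluent to add = V₂ − V₁ = 375 − 13.5 = 361 mL.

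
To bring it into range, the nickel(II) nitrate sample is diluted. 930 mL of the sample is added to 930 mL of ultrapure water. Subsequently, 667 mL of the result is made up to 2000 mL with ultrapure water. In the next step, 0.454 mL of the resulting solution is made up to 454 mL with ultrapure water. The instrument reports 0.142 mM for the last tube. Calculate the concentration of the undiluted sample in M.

Overall dilution factor = 2 × 2.999 × 1000 = 5997.
Original = 0.142 mM × 5997 = 852 mM = 0.852 M.

0.852 M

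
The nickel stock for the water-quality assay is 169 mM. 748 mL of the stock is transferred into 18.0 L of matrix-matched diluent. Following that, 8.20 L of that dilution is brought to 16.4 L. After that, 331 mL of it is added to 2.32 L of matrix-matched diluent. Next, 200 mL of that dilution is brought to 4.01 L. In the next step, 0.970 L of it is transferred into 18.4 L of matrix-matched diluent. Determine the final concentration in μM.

Overall dilution factor = 25.06 × 2 × 8.009 × 20.05 × 19.97 = 1.61 × 10⁵.
169 mM / 1.61 × 10⁵ = 1.05 × 10⁻³ mM = 1.05 μM.

1.05 μM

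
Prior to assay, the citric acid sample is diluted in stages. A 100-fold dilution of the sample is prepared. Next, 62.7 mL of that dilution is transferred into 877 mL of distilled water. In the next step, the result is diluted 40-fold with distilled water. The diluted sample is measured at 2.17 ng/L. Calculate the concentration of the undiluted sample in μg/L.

130 μg/L

Overall dilution factor = 100 × 14.99 × 40 = 5.99 × 10⁴.
Original = 2.17 ng/L × 5.99 × 10⁴ = 1.30 × 10⁵ ng/L = 130 μg/L.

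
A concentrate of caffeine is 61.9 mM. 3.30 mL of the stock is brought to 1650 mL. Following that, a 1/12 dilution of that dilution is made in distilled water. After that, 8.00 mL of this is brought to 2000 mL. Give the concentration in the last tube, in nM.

41.3 nM

Overall dilution factor = 500 × 12 × 250 = 1.50 × 10⁶.
61.9 mM / 1.50 × 10⁶ = 4.13 × 10⁻⁵ mM = 41.3 nM.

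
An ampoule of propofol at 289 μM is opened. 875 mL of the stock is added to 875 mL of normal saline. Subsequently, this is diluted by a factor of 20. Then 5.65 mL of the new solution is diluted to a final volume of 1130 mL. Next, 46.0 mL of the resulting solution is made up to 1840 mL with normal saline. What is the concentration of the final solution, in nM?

Overall dilution factor = 2 × 20 × 200 × 40 = 3.20 × 10⁵.
289 μM / 3.20 × 10⁵ = 9.03 × 10⁻⁴ μM = 0.903 nM.

0.903 nM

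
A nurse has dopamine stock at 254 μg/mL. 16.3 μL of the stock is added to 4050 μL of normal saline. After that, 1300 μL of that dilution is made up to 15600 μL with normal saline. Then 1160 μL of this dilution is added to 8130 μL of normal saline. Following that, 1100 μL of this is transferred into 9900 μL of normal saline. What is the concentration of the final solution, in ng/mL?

1.06 ng/mL

Overall dilution factor = 249.5 × 12 × 8.009 × 10 = 2.40 × 10⁵.
254 μg/mL / 2.40 × 10⁵ = 1.06 × 10⁻³ μg/mL = 1.06 ng/mL.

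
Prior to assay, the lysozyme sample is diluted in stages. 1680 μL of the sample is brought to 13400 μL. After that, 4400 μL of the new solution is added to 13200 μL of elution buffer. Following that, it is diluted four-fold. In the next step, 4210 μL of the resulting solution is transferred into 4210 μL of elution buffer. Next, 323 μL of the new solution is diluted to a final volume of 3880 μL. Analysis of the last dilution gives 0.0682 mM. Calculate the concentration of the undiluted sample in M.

0.209 M

Overall dilution factor = 7.976 × 4 × 4 × 2 × 12.01 = 3066.
Original = 0.0682 mM × 3066 = 209 mM = 0.209 M.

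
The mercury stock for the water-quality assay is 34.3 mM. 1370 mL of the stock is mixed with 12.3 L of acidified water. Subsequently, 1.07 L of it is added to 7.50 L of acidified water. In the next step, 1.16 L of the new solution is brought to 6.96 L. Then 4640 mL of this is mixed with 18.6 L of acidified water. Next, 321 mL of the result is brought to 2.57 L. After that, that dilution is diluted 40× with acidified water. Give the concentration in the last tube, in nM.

44.6 nM

Overall dilution factor = 9.978 × 8.009 × 6 × 5.009 × 8.006 × 40 = 7.69 × 10⁵.
34.3 mM / 7.69 × 10⁵ = 4.46 × 10⁻⁵ mM = 44.6 nM.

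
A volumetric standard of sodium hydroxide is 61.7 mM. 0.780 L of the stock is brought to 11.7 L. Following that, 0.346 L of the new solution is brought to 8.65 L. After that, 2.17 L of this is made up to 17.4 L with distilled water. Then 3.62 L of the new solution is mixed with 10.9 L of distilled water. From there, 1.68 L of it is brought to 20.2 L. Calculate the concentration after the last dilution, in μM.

0.425 μM

Overall dilution factor = 15 × 25 × 8.018 × 4.011 × 12.02 = 1.45 × 10⁵.
61.7 mM / 1.45 × 10⁵ = 4.25 × 10⁻⁴ mM = 0.425 μM.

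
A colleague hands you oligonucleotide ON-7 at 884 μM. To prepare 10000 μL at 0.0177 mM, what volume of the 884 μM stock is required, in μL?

0.0177 mM = 17.7 μM.
V₁ = C₂V₂/C₁ = 17.7 × 10000 / 884 = 200 μL.

200 μL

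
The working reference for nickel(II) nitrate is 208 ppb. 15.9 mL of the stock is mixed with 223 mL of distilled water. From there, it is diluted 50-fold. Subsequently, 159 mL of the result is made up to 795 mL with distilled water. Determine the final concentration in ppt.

Overall dilution factor = 15.03 × 50 × 5 = 3756.
208 ppb / 3756 = 0.0554 ppb = 55.4 ppt.

55.4 ppt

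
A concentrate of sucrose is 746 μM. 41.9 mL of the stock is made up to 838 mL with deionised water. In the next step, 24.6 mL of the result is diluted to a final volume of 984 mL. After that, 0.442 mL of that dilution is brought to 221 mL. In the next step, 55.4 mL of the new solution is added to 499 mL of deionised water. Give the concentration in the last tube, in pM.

186 pM

Overall dilution factor = 20 × 40 × 500 × 10.01 = 4.00 × 10⁶.
746 μM / 4.00 × 10⁶ = 1.86 × 10⁻⁴ μM = 186 pM.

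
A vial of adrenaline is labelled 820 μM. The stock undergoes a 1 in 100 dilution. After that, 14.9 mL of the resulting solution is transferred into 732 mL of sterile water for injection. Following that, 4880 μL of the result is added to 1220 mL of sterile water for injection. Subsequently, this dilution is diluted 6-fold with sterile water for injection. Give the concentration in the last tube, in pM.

Overall dilution factor = 100 × 50.13 × 251 × 6 = 7.55 × 10⁶.
820 μM / 7.55 × 10⁶ = 1.09 × 10⁻⁴ μM = 109 pM.

109 pM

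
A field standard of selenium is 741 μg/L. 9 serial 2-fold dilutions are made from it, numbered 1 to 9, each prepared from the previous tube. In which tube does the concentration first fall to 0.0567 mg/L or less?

Tube n has concentration 741 μg/L / 2ⁿ.
Need 2ⁿ ≥ 741 μg/L / 0.0567 mg/L = 13.1, so n ≥ 3.71.
First such tube: n = 4.

tube 4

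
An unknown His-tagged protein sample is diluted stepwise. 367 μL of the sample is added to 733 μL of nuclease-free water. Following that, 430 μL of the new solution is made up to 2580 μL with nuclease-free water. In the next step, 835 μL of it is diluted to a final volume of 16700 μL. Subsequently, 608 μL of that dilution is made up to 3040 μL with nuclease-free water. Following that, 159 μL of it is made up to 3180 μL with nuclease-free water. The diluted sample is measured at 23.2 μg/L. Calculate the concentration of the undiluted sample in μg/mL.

Overall dilution factor = 2.997 × 6 × 20 × 5 × 20 = 3.60 × 10⁴.
Original = 23.2 μg/L × 3.60 × 10⁴ = 8.34 × 10⁵ μg/L = 834 μg/mL.

834 μg/mL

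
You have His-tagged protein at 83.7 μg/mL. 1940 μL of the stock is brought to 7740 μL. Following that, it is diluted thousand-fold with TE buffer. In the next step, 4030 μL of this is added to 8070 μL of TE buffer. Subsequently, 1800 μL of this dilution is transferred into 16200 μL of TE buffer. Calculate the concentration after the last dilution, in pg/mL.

699 pg/mL

Overall dilution factor = 3.990 × 1000 × 3.002 × 10 = 1.20 × 10⁵.
83.7 μg/mL / 1.20 × 10⁵ = 6.99 × 10⁻⁴ μg/mL = 699 pg/mL.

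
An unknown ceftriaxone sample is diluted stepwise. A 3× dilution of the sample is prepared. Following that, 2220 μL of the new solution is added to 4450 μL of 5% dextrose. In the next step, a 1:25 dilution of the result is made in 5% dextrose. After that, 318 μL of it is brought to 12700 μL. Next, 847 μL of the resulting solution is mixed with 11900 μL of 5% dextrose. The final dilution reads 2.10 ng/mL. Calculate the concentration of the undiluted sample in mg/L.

Overall dilution factor = 3 × 3.005 × 25 × 39.94 × 15.05 = 1.35 × 10⁵.
Original = 2.10 ng/mL × 1.35 × 10⁵ = 2.84 × 10⁵ ng/mL = 284 mg/L.

284 mg/L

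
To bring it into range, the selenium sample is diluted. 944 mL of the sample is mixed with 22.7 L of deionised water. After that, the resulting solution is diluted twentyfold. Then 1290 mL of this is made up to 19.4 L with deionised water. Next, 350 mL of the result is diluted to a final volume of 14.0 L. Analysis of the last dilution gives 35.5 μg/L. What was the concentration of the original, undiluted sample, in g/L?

10.7 g/L

Overall dilution factor = 25.05 × 20 × 15.04 × 40 = 3.01 × 10⁵.
Original = 35.5 μg/L × 3.01 × 10⁵ = 1.07 × 10⁷ μg/L = 10.7 g/L.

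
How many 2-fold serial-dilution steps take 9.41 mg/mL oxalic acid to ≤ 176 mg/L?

6

Need 2ⁿ ≥ 53.5, so n ≥ log(53.5)/log(2) = 5.74.
Minimum whole steps: n = 6.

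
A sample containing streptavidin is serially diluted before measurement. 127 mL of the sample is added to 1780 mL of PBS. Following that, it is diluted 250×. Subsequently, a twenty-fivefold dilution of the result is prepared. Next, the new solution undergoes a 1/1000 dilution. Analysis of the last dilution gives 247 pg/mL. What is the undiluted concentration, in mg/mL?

Overall dilution factor = 15.02 × 250 × 25 × 1000 = 9.38 × 10⁷.
Original = 247 pg/mL × 9.38 × 10⁷ = 2.32 × 10¹⁰ pg/mL = 23.2 mg/mL.

23.2 mg/mL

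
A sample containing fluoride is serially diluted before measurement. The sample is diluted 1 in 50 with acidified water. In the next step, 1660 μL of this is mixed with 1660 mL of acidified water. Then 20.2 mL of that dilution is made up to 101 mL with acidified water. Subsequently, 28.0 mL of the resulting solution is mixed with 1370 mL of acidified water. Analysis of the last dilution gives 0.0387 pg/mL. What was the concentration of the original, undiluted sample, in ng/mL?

Overall dilution factor = 50 × 1001 × 5 × 49.93 = 1.25 × 10⁷.
Original = 0.0387 pg/mL × 1.25 × 10⁷ = 4.84 × 10⁵ pg/mL = 484 ng/mL.

484 ng/mL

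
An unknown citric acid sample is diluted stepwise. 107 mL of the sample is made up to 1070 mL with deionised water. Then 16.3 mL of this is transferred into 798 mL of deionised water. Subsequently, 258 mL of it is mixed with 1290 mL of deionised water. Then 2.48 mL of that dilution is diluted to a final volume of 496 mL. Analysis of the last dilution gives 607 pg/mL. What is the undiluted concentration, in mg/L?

364 mg/L

Overall dilution factor = 10 × 49.96 × 6 × 200 = 5.99 × 10⁵.
Original = 607 pg/mL × 5.99 × 10⁵ = 3.64 × 10⁸ pg/mL = 364 mg/L.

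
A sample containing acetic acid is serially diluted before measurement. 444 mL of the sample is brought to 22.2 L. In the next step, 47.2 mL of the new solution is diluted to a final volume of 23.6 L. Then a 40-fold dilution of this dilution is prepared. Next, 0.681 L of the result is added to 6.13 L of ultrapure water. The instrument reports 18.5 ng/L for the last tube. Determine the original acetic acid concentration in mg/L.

185 mg/L

Overall dilution factor = 50 × 500 × 40 × 10.00 = 1.00 × 10⁷.
Original = 18.5 ng/L × 1.00 × 10⁷ = 1.85 × 10⁸ ng/L = 185 mg/L.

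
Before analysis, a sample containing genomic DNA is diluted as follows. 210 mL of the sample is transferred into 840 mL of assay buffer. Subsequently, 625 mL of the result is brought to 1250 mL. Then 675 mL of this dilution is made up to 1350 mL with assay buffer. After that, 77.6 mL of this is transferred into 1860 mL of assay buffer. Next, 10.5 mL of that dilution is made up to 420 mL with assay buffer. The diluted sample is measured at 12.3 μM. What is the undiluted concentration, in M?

0.246 M

Overall dilution factor = 5 × 2 × 2 × 24.97 × 40 = 2.00 × 10⁴.
Original = 12.3 μM × 2.00 × 10⁴ = 2.46 × 10⁵ μM = 0.246 M.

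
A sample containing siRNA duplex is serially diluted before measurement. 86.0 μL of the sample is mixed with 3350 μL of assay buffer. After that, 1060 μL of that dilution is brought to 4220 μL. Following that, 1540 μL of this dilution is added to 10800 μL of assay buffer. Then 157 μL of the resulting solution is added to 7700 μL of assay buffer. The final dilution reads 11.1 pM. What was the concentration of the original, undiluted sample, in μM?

0.708 μM

Overall dilution factor = 39.95 × 3.981 × 8.013 × 50.04 = 6.38 × 10⁴.
Original = 11.1 pM × 6.38 × 10⁴ = 7.08 × 10⁵ pM = 0.708 μM.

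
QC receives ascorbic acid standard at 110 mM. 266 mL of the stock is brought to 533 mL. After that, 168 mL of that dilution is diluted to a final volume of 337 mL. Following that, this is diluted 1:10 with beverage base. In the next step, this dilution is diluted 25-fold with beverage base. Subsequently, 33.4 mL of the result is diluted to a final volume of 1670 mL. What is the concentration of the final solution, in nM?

Overall dilution factor = 2.004 × 2.006 × 10 × 25 × 50 = 5.02 × 10⁴.
110 mM / 5.02 × 10⁴ = 2.19 × 10⁻³ mM = 2190 nM.

2190 nM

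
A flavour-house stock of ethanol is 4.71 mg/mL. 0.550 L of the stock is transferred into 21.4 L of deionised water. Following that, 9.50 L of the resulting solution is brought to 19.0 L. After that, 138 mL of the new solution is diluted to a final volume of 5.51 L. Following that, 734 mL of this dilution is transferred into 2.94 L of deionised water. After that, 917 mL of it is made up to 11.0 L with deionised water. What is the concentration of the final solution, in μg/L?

Overall dilution factor = 39.91 × 2 × 39.93 × 5.005 × 12.00 = 1.91 × 10⁵.
4.71 mg/mL / 1.91 × 10⁵ = 2.46 × 10⁻⁵ mg/mL = 24.6 μg/L.

24.6 μg/L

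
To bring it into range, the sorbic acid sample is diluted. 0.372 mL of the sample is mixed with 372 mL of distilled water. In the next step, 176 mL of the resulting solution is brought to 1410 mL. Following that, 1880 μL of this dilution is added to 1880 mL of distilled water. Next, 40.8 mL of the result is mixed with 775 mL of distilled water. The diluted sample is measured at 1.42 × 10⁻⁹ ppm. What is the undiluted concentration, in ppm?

0.228 ppm

Overall dilution factor = 1001 × 8.011 × 1001 × 20.00 = 1.61 × 10⁸.
Original = 1.42 × 10⁻⁹ ppm × 1.61 × 10⁸ = 0.228 ppm.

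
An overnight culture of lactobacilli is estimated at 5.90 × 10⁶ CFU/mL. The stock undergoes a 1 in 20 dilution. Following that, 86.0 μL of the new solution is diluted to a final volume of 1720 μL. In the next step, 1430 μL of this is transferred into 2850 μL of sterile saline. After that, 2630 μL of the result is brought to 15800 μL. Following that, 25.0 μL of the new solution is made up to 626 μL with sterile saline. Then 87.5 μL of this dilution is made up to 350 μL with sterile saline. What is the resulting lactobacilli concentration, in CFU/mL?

Overall dilution factor = 20 × 20 × 2.993 × 6.008 × 25.04 × 4 = 7.20 × 10⁵.
5.90 × 10⁶ CFU/mL / 7.20 × 10⁵ = 8.19 CFU/mL.

8.19 CFU/mL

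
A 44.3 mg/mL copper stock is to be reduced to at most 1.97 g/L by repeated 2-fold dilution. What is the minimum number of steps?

Need 2ⁿ ≥ 22.5, so n ≥ log(22.5)/log(2) = 4.49.
Minimum whole steps: n = 5.

5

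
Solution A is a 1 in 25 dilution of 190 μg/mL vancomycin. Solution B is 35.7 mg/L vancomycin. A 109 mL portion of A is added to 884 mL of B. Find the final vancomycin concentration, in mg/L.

C_A = 190 μg/mL / 25 = 7.60 μg/mL.
C_B = 35.7 mg/L = 35.7 μg/mL.
C_mix = (C_A·V_A + C_B·V_B)/(V_A + V_B) = (7.60×109 + 35.7×884) / 993.0 = 32.6 μg/mL = 32.6 mg/L.

32.6 mg/L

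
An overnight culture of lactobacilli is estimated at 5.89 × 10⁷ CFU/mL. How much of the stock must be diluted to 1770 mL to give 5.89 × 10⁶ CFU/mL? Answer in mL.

177 mL

V₁ = C₂V₂/C₁ = 5.89 × 10⁶ × 1770 / 5.89 × 10⁷ = 177 mL.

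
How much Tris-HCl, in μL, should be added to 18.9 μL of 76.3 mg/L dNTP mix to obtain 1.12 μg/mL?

1270 μL

1.12 μg/mL = 1.12 mg/L.
V₂ = C₁V₁/C₂ = 76.3 × 18.9 / 1.12 = 1288 μL.
Diluent to add = V₂ − V₁ = 1288 − 18.9 = 1270 μL.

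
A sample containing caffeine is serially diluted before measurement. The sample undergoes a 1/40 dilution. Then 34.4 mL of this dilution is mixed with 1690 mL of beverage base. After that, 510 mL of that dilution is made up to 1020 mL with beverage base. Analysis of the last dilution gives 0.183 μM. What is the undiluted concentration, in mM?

Overall dilution factor = 40 × 50.13 × 2 = 4010.
Original = 0.183 μM × 4010 = 734 μM = 0.734 mM.

0.734 mM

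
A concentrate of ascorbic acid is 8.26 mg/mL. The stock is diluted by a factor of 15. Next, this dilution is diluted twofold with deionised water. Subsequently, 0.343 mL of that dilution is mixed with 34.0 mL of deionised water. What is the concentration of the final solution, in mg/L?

Overall dilution factor = 15 × 2 × 100.1 = 3004.
8.26 mg/mL / 3004 = 2.75 × 10⁻³ mg/mL = 2.75 mg/L.

2.75 mg/L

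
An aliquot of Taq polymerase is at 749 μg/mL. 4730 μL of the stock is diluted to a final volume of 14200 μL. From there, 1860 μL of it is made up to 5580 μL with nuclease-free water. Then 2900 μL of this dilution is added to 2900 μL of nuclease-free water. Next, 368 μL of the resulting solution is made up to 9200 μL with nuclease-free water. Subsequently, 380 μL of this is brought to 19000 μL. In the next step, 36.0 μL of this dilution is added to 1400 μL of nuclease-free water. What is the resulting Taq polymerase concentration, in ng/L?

834 ng/L

Overall dilution factor = 3.002 × 3 × 2 × 25 × 50 × 39.89 = 8.98 × 10⁵.
749 μg/mL / 8.98 × 10⁵ = 8.34 × 10⁻⁴ μg/mL = 834 ng/L.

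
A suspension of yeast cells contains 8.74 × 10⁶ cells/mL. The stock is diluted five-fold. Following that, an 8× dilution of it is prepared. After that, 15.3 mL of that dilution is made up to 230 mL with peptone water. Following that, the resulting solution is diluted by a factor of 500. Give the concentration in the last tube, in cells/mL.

29.1 cells/mL

Overall dilution factor = 5 × 8 × 15.03 × 500 = 3.01 × 10⁵.
8.74 × 10⁶ cells/mL / 3.01 × 10⁵ = 29.1 cells/mL.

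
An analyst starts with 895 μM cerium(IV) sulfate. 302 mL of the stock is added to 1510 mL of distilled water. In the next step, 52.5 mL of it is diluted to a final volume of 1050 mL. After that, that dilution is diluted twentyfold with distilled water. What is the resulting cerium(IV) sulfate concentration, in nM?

373 nM

Overall dilution factor = 6 × 20 × 20 = 2400.
895 μM / 2400 = 0.373 μM = 373 nM.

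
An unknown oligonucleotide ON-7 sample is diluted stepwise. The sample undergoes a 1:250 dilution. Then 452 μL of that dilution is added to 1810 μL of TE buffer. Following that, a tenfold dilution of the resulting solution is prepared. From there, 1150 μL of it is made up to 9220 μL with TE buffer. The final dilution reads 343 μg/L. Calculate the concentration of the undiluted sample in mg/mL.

34.4 mg/mL

Overall dilution factor = 250 × 5.004 × 10 × 8.017 = 1.00 × 10⁵.
Original = 343 μg/L × 1.00 × 10⁵ = 3.44 × 10⁷ μg/L = 34.4 mg/mL.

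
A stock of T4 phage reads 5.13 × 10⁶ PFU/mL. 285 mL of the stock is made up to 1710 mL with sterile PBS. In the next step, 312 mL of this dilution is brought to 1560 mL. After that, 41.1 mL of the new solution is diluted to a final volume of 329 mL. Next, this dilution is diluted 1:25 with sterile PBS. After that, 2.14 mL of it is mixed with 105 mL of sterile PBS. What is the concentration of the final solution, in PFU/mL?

Overall dilution factor = 6 × 5 × 8.005 × 25 × 50.07 = 3.01 × 10⁵.
5.13 × 10⁶ PFU/mL / 3.01 × 10⁵ = 17.1 PFU/mL.

17.1 PFU/mL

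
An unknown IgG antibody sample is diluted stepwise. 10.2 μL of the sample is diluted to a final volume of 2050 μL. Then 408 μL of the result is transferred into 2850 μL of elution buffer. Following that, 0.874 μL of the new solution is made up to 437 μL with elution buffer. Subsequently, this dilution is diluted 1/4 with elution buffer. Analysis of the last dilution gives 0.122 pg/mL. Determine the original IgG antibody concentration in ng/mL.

392 ng/mL

Overall dilution factor = 201.0 × 7.985 × 500 × 4 = 3.21 × 10⁶.
Original = 0.122 pg/mL × 3.21 × 10⁶ = 3.92 × 10⁵ pg/mL = 392 ng/mL.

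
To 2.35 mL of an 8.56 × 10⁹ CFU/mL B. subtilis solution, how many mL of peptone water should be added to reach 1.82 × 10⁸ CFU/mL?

V₂ = C₁V₁/C₂ = 8.56 × 10⁹ × 2.35 / 1.82 × 10⁸ = 111 mL.
Diluent to add = V₂ − V₁ = 111 − 2.35 = 108 mL.

108 mL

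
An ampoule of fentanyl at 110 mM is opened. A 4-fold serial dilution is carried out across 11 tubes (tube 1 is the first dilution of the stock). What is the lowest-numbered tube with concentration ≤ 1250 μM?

tube 4

Tube n has concentration 110 mM / 4ⁿ.
Need 4ⁿ ≥ 110 mM / 1250 μM = 88.0, so n ≥ 3.23.
First such tube: n = 4.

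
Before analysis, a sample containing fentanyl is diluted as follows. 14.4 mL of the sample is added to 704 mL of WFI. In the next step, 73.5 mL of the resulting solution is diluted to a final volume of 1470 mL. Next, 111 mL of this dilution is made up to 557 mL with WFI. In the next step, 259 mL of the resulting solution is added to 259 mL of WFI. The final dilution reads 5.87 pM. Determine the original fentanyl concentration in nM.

58.8 nM

Overall dilution factor = 49.89 × 20 × 5.018 × 2 = 1.00 × 10⁴.
Original = 5.87 pM × 1.00 × 10⁴ = 5.88 × 10⁴ pM = 58.8 nM.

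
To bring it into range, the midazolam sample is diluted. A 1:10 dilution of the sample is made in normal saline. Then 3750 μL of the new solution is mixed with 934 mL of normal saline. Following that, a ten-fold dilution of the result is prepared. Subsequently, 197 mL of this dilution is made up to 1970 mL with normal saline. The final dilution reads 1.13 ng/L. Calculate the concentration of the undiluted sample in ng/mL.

Overall dilution factor = 10 × 250.1 × 10 × 10 = 2.50 × 10⁵.
Original = 1.13 ng/L × 2.50 × 10⁵ = 2.83 × 10⁵ ng/L = 283 ng/mL.

283 ng/mL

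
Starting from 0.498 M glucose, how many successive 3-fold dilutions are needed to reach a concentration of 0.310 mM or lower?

Need 3ⁿ ≥ 1606, so n ≥ log(1606)/log(3) = 6.72.
Minimum whole steps: n = 7.

7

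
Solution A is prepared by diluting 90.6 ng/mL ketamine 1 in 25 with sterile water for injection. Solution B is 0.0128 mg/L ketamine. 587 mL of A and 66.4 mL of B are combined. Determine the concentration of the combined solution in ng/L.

C_A = 90.6 ng/mL / 25 = 3.62 ng/mL.
C_B = 0.0128 mg/L = 12.8 ng/mL.
C_mix = (C_A·V_A + C_B·V_B)/(V_A + V_B) = (3.62×587 + 12.8×66.4) / 653.4 = 4.56 ng/mL = 4560 ng/L.

4560 ng/L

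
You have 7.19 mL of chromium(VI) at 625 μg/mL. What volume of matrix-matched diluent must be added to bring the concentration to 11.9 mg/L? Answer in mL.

11.9 mg/L = 11.9 μg/mL.
V₂ = C₁V₁/C₂ = 625 × 7.19 / 11.9 = 378 mL.
Diluent to add = V₂ − V₁ = 378 − 7.19 = 370 mL.

370 mL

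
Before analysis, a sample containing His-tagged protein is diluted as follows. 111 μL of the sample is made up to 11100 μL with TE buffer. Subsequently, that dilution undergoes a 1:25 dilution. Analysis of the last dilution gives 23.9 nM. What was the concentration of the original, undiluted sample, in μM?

59.8 μM

Overall dilution factor = 100 × 25 = 2500.
Original = 23.9 nM × 2500 = 5.97 × 10⁴ nM = 59.8 μM.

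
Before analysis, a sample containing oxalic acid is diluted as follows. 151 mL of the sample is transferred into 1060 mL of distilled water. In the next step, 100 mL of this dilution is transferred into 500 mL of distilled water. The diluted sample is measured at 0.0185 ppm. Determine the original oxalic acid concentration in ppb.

Overall dilution factor = 8.020 × 6 = 48.1.
Original = 0.0185 ppm × 48.1 = 0.890 ppm = 890 ppb.

890 ppb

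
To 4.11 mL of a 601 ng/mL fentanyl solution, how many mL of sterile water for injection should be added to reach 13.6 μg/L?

13.6 μg/L = 13.6 ng/mL.
V₂ = C₁V₁/C₂ = 601 × 4.11 / 13.6 = 182 mL.
Diluent to add = V₂ − V₁ = 182 − 4.11 = 178 mL.

178 mL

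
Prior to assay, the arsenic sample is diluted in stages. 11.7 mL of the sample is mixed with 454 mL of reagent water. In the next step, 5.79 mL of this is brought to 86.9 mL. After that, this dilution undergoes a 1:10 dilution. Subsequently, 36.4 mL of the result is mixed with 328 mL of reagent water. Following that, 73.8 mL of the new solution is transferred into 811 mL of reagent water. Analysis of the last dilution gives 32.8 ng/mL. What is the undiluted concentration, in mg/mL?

23.5 mg/mL

Overall dilution factor = 39.80 × 15.01 × 10 × 10.01 × 11.99 = 7.17 × 10⁵.
Original = 32.8 ng/mL × 7.17 × 10⁵ = 2.35 × 10⁷ ng/mL = 23.5 mg/mL.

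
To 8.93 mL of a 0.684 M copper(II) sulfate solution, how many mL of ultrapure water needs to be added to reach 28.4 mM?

206 mL

28.4 mM = 0.0284 M.
V₂ = C₁V₁/C₂ = 0.684 × 8.93 / 0.0284 = 215 mL.
Diluent to add = V₂ − V₁ = 215 − 8.93 = 206 mL.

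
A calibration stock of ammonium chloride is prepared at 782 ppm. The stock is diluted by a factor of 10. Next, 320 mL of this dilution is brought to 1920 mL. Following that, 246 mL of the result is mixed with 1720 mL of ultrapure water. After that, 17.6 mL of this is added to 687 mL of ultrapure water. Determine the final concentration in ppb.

Overall dilution factor = 10 × 6 × 7.992 × 40.03 = 1.92 × 10⁴.
782 ppm / 1.92 × 10⁴ = 0.0407 ppm = 40.7 ppb.

40.7 ppb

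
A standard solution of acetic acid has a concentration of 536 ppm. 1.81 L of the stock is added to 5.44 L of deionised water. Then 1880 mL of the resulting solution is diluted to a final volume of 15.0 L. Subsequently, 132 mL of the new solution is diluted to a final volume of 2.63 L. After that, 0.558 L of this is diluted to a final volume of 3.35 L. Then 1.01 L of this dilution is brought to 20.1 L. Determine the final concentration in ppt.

7050 ppt

Overall dilution factor = 4.006 × 7.979 × 19.92 × 6.004 × 19.90 = 7.61 × 10⁴.
536 ppm / 7.61 × 10⁴ = 7.05 × 10⁻³ ppm = 7050 ppt.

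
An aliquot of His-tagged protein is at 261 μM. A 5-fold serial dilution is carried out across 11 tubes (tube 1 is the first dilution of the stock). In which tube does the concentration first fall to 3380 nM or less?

Tube n has concentration 261 μM / 5ⁿ.
Need 5ⁿ ≥ 261 μM / 3380 nM = 77.2, so n ≥ 2.70.
First such tube: n = 3.

tube 3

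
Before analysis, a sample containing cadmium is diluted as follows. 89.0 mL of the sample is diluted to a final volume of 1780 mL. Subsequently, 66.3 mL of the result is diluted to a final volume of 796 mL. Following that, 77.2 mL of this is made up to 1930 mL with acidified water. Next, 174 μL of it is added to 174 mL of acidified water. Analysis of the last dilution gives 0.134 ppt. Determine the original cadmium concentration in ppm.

0.805 ppm

Overall dilution factor = 20 × 12.01 × 25 × 1001 = 6.01 × 10⁶.
Original = 0.134 ppt × 6.01 × 10⁶ = 8.05 × 10⁵ ppt = 0.805 ppm.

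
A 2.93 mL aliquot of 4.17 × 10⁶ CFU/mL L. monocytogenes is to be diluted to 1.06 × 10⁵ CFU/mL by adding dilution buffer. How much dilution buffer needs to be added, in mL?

112 mL

V₂ = C₁V₁/C₂ = 4.17 × 10⁶ × 2.93 / 1.06 × 10⁵ = 115 mL.
Diluent to add = V₂ − V₁ = 115 − 2.93 = 112 mL.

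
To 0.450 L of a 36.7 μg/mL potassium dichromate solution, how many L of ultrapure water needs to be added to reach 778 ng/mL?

20.8 L

778 ng/mL = 0.778 μg/mL.
V₂ = C₁V₁/C₂ = 36.7 × 0.450 / 0.778 = 21.2 L.
Diluent to add = V₂ − V₁ = 21.2 − 0.450 = 20.8 L.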